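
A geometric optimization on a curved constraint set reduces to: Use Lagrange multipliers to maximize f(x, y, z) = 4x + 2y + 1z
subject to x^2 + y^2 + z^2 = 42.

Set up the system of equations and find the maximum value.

Lagrange conditions: 4 = 2*lambda*x, 2 = 2*lambda*y, 1 = 2*lambda*z
So x:4 = y:2 = z:1, i.e. x = 4t, y = 2t, z = 1t
Constraint: t^2*(4^2 + 2^2 + 1^2) = 42
  t^2 * 21 = 42  =>  t = sqrt(2)
Maximum = 4*4t + 2*2t + 1*1t = 21*sqrt(2) = sqrt(882)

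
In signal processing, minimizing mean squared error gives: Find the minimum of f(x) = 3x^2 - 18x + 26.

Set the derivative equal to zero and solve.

f(x) = 3x^2 - 18x + 26
f'(x) = 6x + (-18) = 0
x = 18/6 = 3
f(3) = -1
Since f''(x) = 6 > 0, this is a minimum.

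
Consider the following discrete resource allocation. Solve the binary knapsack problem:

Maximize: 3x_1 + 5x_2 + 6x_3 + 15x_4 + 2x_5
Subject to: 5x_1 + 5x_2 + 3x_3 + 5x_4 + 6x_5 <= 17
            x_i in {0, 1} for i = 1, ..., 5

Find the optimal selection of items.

Items: item 1 (v=3, w=5), item 2 (v=5, w=5), item 3 (v=6, w=3), item 4 (v=15, w=5), item 5 (v=2, w=6)
Capacity: 17
Checking all 32 subsets (w = total weight, v = total value):
  {}: w = 0, v = 0
  {1}: w = 5, v = 3
  {2}: w = 5, v = 5
  {3}: w = 3, v = 6
  {4}: w = 5, v = 15
  {5}: w = 6, v = 2
  {1, 2}: w = 10, v = 8
  {1, 3}: w = 8, v = 9
  {1, 4}: w = 10, v = 18
  {1, 5}: w = 11, v = 5
  {2, 3}: w = 8, v = 11
  {2, 4}: w = 10, v = 20
  {2, 5}: w = 11, v = 7
  {3, 4}: w = 8, v = 21
  {3, 5}: w = 9, v = 8
  {4, 5}: w = 11, v = 17
  {1, 2, 3}: w = 13, v = 14
  {1, 2, 4}: w = 15, v = 23
  {1, 2, 5}: w = 16, v = 10
  {1, 3, 4}: w = 13, v = 24
  {1, 3, 5}: w = 14, v = 11
  {1, 4, 5}: w = 16, v = 20
  {2, 3, 4}: w = 13, v = 26
  {2, 3, 5}: w = 14, v = 13
  {2, 4, 5}: w = 16, v = 22
  {3, 4, 5}: w = 14, v = 23
  {1, 2, 3, 4}: w = 18 > 17, infeasible
  {1, 2, 3, 5}: w = 19 > 17, infeasible
  {1, 2, 4, 5}: w = 21 > 17, infeasible
  {1, 3, 4, 5}: w = 19 > 17, infeasible
  {2, 3, 4, 5}: w = 19 > 17, infeasible
  {1, 2, 3, 4, 5}: w = 24 > 17, infeasible
Best feasible subset: items [2, 3, 4]
Total weight: 13 <= 17, total value: 26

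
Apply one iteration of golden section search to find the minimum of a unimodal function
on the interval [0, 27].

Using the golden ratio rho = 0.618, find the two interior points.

Golden section search on [0, 27].
Golden ratio rho = 0.618 (approx).
Interior points:
  x_1 = 0 + (1-0.618)*27 = 10.3140
  x_2 = 0 + 0.618*27 = 16.6860
Compare f(x_1) and f(x_2) to determine which subinterval to keep.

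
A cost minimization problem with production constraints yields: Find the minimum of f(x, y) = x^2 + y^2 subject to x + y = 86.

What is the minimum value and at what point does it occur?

Substitute y = 86 - x into f(x,y) = x^2 + y^2:
g(x) = x^2 + (86 - x)^2 = 2x^2 - 172x + 7396
g'(x) = 4x - 172 = 0  =>  x = 43
y = 86 - 43 = 43
Minimum value = 43^2 + 43^2 = 3698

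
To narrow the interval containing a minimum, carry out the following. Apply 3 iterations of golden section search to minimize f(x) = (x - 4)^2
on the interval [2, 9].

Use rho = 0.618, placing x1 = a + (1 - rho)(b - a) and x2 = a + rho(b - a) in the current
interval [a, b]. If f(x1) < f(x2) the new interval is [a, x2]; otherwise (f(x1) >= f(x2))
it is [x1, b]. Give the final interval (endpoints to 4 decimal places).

Golden section search for min of f(x) = (x - 4)^2 on [2, 9].
Each step: x1 = a + (1 - rho)(b - a), x2 = a + rho(b - a); if f(x1) < f(x2) keep [a, x2], otherwise keep [x1, b].
Step 1: [2.0000, 9.0000], x1=4.6740 (f=0.4543), x2=6.3260 (f=5.4103); f(x1) < f(x2) => keep [2.0000, 6.3260]
Step 2: [2.0000, 6.3260], x1=3.6525 (f=0.1207), x2=4.6735 (f=0.4536); f(x1) < f(x2) => keep [2.0000, 4.6735]
Step 3: [2.0000, 4.6735], x1=3.0213 (f=0.9579), x2=3.6522 (f=0.1210); f(x1) > f(x2) => keep [3.0213, 4.6735]
Final interval: [3.0213, 4.6735]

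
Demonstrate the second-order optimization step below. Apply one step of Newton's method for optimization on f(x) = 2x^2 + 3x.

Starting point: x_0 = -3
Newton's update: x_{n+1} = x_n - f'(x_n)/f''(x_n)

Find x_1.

f(x) = 2x^2 + 3x
f'(x) = 4x + (3), f''(x) = 4
Newton step: x_1 = x_0 - f'(x_0)/f''(x_0)
f'(-3) = -9
x_1 = -3 - -9/4 = -3/4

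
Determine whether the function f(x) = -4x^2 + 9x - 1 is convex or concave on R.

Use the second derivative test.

f(x) = -4x^2 + 9x - 1
f'(x) = -8x + 9
f''(x) = -8
Since f''(x) = -8 < 0 for all x, f is concave on R.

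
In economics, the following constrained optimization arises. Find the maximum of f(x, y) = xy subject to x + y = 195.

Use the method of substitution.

Substitute y = 195 - x into f(x,y) = xy:
g(x) = x(195 - x) = 195x - x^2
g'(x) = 195 - 2x = 0  =>  x = 195/2
y = 195 - 195/2 = 195/2
Maximum value = (195/2) * (195/2) = 38025/4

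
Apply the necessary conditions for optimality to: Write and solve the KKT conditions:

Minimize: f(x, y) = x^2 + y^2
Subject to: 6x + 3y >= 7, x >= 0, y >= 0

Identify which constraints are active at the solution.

KKT conditions for min x^2 + y^2 s.t. 6x + 3y >= 7, x >= 0, y >= 0:
Stationarity: 2x = mu*6 + mu_x, 2y = mu*3 + mu_y, with mu, mu_x, mu_y >= 0
Complementary slackness: mu*(6x + 3y - 7) = 0, mu_x*x = 0, mu_y*y = 0
(0, 0) is infeasible (6*0 + 3*0 < 7), so if mu = 0 stationarity would force x = mu_x/2 >= 0, y = mu_y/2 >= 0 with mu_x*x = mu_y*y = 0, i.e. x = y = 0: contradiction. Hence mu > 0 and 6x + 3y = 7 is active.
Try x > 0, y > 0 (so mu_x = mu_y = 0): x = 6*mu/2, y = 3*mu/2
Substitute: 6*(6*mu/2) + 3*(3*mu/2) = 7
  mu*45/2 = 7 => mu = 14/45
x* = 14/15 > 0, y* = 7/15 > 0, consistent with mu_x = mu_y = 0.
f is convex and the constraints are linear, so this KKT point is the global minimum.
f* = 49/45
Active constraints: 6x + 3y >= 7 (holds with equality, mu = 14/45 > 0); x >= 0 and y >= 0 are inactive (mu_x = mu_y = 0).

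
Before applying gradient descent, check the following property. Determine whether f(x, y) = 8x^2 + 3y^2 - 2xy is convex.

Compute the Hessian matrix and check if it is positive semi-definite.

f(x,y) = 8x^2 + 3y^2 - 2xy
Hessian H = [[16, -2], [-2, 6]]
trace(H) = 22, det(H) = 92
Eigenvalues: (22 +/- sqrt(116)) / 2 = 16.39, 5.615
Since both eigenvalues > 0, f is convex.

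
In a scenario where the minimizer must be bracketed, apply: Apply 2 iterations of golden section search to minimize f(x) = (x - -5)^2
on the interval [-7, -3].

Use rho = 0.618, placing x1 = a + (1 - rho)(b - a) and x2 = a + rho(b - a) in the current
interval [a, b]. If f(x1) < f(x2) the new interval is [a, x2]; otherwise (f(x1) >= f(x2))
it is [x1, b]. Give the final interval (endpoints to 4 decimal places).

Golden section search for min of f(x) = (x - -5)^2 on [-7, -3].
Each step: x1 = a + (1 - rho)(b - a), x2 = a + rho(b - a); if f(x1) < f(x2) keep [a, x2], otherwise keep [x1, b].
Step 1: [-7.0000, -3.0000], x1=-5.4720 (f=0.2228), x2=-4.5280 (f=0.2228); f(x1) = f(x2) (tie, not '<') => keep [-5.4720, -3.0000]
Step 2: [-5.4720, -3.0000], x1=-4.5277 (f=0.2231), x2=-3.9443 (f=1.1145); f(x1) < f(x2) => keep [-5.4720, -3.9443]
Final interval: [-5.4720, -3.9443]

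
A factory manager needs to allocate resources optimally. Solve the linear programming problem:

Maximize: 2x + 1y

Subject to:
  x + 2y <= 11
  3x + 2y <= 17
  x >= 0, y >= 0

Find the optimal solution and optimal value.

Feasible vertices: (0, 0), (0, 11/2), (3, 4), (17/3, 0)
Objective 2x + 1y at each:
  (0, 0): 0
  (0, 11/2): 11/2
  (3, 4): 10
  (17/3, 0): 34/3
Maximum is 34/3 at (17/3, 0).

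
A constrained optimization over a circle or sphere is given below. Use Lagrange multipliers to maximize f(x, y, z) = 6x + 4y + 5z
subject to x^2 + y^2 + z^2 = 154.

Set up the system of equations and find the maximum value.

Lagrange conditions: 6 = 2*lambda*x, 4 = 2*lambda*y, 5 = 2*lambda*z
So x:6 = y:4 = z:5, i.e. x = 6t, y = 4t, z = 5t
Constraint: t^2*(6^2 + 4^2 + 5^2) = 154
  t^2 * 77 = 154  =>  t = sqrt(2)
Maximum = 6*6t + 4*4t + 5*5t = 77*sqrt(2) = sqrt(11858)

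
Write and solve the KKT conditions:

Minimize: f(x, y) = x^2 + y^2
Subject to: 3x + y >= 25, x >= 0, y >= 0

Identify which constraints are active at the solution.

KKT conditions for min x^2 + y^2 s.t. 3x + 1y >= 25, x >= 0, y >= 0:
Stationarity: 2x = mu*3 + mu_x, 2y = mu*1 + mu_y, with mu, mu_x, mu_y >= 0
Complementary slackness: mu*(3x + y - 25) = 0, mu_x*x = 0, mu_y*y = 0
(0, 0) is infeasible (3*0 + 1*0 < 25), so if mu = 0 stationarity would force x = mu_x/2 >= 0, y = mu_y/2 >= 0 with mu_x*x = mu_y*y = 0, i.e. x = y = 0: contradiction. Hence mu > 0 and 3x + y = 25 is active.
Try x > 0, y > 0 (so mu_x = mu_y = 0): x = 3*mu/2, y = 1*mu/2
Substitute: 3*(3*mu/2) + 1*(1*mu/2) = 25
  mu*10/2 = 25 => mu = 5
x* = 15/2 > 0, y* = 5/2 > 0, consistent with mu_x = mu_y = 0.
f is convex and the constraints are linear, so this KKT point is the global minimum.
f* = 125/2
Active constraints: 3x + y >= 25 (holds with equality, mu = 5 > 0); x >= 0 and y >= 0 are inactive (mu_x = mu_y = 0).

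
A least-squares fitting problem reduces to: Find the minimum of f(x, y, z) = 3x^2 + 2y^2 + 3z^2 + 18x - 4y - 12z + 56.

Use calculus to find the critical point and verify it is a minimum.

f(x,y,z) = 3x^2 + 2y^2 + 3z^2 + 18x - 4y - 12z + 56
df/dx = 6x + (18) = 0 => x = -3
df/dy = 4y + (-4) = 0 => y = 1
df/dz = 6z + (-12) = 0 => z = 2
f(-3,1,2) = 3*(-3)^2 + 2*(1)^2 + 3*(2)^2 + 18*(-3) + -4*(1) + -12*(2) + 56 = 15
Hessian is diagonal with entries 6, 4, 6 > 0, confirmed minimum.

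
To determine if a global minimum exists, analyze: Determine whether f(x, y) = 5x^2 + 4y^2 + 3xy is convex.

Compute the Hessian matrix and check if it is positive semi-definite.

f(x,y) = 5x^2 + 4y^2 + 3xy
Hessian H = [[10, 3], [3, 8]]
trace(H) = 18, det(H) = 71
Eigenvalues: (18 +/- sqrt(40)) / 2 = 12.16, 5.838
Since both eigenvalues > 0, f is convex.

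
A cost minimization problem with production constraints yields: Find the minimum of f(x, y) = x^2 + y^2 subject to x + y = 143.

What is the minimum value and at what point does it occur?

Substitute y = 143 - x into f(x,y) = x^2 + y^2:
g(x) = x^2 + (143 - x)^2 = 2x^2 - 286x + 20449
g'(x) = 4x - 286 = 0  =>  x = 143/2
y = 143 - 143/2 = 143/2
Minimum value = (143/2)^2 + (143/2)^2 = 20449/2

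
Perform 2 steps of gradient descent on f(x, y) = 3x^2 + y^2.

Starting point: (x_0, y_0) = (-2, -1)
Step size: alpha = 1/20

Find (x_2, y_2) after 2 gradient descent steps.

f(x,y) = 3x^2 + y^2
grad_x = 6x + 0y, grad_y = 2y + 0x
Step 1: grad = (-12, -2), (-7/5, -9/10)
Step 2: grad = (-42/5, -9/5), (-49/50, -81/100)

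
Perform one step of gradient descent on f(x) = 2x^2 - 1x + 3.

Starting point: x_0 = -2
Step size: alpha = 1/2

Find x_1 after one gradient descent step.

f(x) = 2x^2 - 1x + 3
f'(x) = 4x - 1
f'(-2) = 4*-2 + (-1) = -9
x_1 = x_0 - alpha * f'(x_0) = -2 - 1/2 * -9 = 5/2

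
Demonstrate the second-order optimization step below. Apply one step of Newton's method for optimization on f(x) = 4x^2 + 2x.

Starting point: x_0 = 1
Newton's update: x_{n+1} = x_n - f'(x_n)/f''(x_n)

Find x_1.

f(x) = 4x^2 + 2x
f'(x) = 8x + (2), f''(x) = 8
Newton step: x_1 = x_0 - f'(x_0)/f''(x_0)
f'(1) = 10
x_1 = 1 - 10/8 = -1/4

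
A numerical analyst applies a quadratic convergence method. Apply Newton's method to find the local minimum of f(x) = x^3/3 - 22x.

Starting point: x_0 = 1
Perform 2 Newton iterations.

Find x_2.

f(x) = x^3/3 - 22x
f'(x) = x^2 - 22, f''(x) = 2x
Newton update: x_{n+1} = x_n - (x_n^2 - 22)/(2*x_n)
Step 1: x_0 = 1, f'=-21, f''=2, x_1 = 23/2
Step 2: x_1 = 23/2, f'=441/4, f''=23, x_2 = 617/92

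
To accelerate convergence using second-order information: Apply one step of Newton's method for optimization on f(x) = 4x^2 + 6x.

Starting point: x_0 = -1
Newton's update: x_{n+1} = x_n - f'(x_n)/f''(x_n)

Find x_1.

f(x) = 4x^2 + 6x
f'(x) = 8x + (6), f''(x) = 8
Newton step: x_1 = x_0 - f'(x_0)/f''(x_0)
f'(-1) = -2
x_1 = -1 - -2/8 = -3/4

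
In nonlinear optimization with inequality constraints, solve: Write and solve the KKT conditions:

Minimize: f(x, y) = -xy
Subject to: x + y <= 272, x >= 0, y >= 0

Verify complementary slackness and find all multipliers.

Problem: min -xy s.t. x + y <= 272 (multiplier lambda), x >= 0 (mu_x), y >= 0 (mu_y)
KKT stationarity: -y + lambda - mu_x = 0, -x + lambda - mu_y = 0, with lambda, mu_x, mu_y >= 0
Complementary slackness: lambda*(x + y - 272) = 0, mu_x*x = 0, mu_y*y = 0
If lambda = 0: y = -mu_x <= 0 and x = -mu_y <= 0 force x = y = 0 with f = 0; but x = y = 136 is feasible with f = -18496 < 0, so this is not the minimum. Hence lambda > 0 and x + y = 272.
Try x > 0, y > 0 (so mu_x = mu_y = 0): y = lambda, x = lambda => x = y = lambda
x + y = 272 => 2*lambda = 272 => lambda = 136
x* = y* = 136 > 0, consistent with mu_x = mu_y = 0.
(Any feasible point with x = 0 or y = 0 has f = 0 > -18496, so the minimum is not on those boundaries.)
min(-xy) = -18496 (i.e. max xy = 18496)
Multipliers: lambda = 136, mu_x = 0, mu_y = 0
Complementary slackness: lambda*(x + y - 272) = 136*(136 + 136 - 272) = 0, mu_x*x = 0*136 = 0, mu_y*y = 0*136 = 0. Satisfied.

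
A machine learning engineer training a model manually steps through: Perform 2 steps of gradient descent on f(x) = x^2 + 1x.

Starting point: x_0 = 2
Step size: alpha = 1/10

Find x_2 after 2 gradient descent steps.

f(x) = x^2 + 1x, f'(x) = 2x + (1)
Step 1: f'(2) = 5, x_1 = 2 - 1/10 * 5 = 3/2
Step 2: f'(3/2) = 4, x_2 = 3/2 - 1/10 * 4 = 11/10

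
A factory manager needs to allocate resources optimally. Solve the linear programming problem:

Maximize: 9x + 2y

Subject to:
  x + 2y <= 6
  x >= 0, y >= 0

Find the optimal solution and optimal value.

The feasible region has vertices at [(0, 0), (6, 0), (0, 3)].
Checking objective 9x + 2y at each vertex:
  (0, 0): 9*0 + 2*0 = 0
  (6, 0): 9*6 + 2*0 = 54
  (0, 3): 9*0 + 2*3 = 6
Maximum is 54 at (6, 0).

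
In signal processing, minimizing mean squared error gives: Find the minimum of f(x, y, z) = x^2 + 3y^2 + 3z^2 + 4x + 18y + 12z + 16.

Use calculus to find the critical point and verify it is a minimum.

f(x,y,z) = x^2 + 3y^2 + 3z^2 + 4x + 18y + 12z + 16
df/dx = 2x + (4) = 0 => x = -2
df/dy = 6y + (18) = 0 => y = -3
df/dz = 6z + (12) = 0 => z = -2
f(-2,-3,-2) = 1*(-2)^2 + 3*(-3)^2 + 3*(-2)^2 + 4*(-2) + 18*(-3) + 12*(-2) + 16 = -27
Hessian is diagonal with entries 2, 6, 6 > 0, confirmed minimum.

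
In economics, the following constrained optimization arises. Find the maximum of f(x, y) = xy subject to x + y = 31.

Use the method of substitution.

Substitute y = 31 - x into f(x,y) = xy:
g(x) = x(31 - x) = 31x - x^2
g'(x) = 31 - 2x = 0  =>  x = 31/2
y = 31 - 31/2 = 31/2
Maximum value = (31/2) * (31/2) = 961/4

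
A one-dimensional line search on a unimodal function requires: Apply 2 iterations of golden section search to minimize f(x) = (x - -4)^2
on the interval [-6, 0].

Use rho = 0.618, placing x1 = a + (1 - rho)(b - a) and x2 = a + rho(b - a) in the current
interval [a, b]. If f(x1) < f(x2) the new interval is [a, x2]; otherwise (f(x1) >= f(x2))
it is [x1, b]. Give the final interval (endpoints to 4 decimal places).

Golden section search for min of f(x) = (x - -4)^2 on [-6, 0].
Each step: x1 = a + (1 - rho)(b - a), x2 = a + rho(b - a); if f(x1) < f(x2) keep [a, x2], otherwise keep [x1, b].
Step 1: [-6.0000, 0.0000], x1=-3.7080 (f=0.0853), x2=-2.2920 (f=2.9173); f(x1) < f(x2) => keep [-6.0000, -2.2920]
Step 2: [-6.0000, -2.2920], x1=-4.5835 (f=0.3405), x2=-3.7085 (f=0.0850); f(x1) > f(x2) => keep [-4.5835, -2.2920]
Final interval: [-4.5835, -2.2920]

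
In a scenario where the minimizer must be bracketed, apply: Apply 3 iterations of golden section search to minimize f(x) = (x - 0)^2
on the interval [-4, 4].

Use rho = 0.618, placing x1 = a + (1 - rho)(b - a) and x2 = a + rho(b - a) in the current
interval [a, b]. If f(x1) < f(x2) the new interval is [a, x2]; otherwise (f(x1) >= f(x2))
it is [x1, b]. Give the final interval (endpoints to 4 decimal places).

Golden section search for min of f(x) = (x - 0)^2 on [-4, 4].
Each step: x1 = a + (1 - rho)(b - a), x2 = a + rho(b - a); if f(x1) < f(x2) keep [a, x2], otherwise keep [x1, b].
Step 1: [-4.0000, 4.0000], x1=-0.9440 (f=0.8911), x2=0.9440 (f=0.8911); f(x1) = f(x2) (tie, not '<') => keep [-0.9440, 4.0000]
Step 2: [-0.9440, 4.0000], x1=0.9446 (f=0.8923), x2=2.1114 (f=4.4580); f(x1) < f(x2) => keep [-0.9440, 2.1114]
Step 3: [-0.9440, 2.1114], x1=0.2232 (f=0.0498), x2=0.9442 (f=0.8916); f(x1) < f(x2) => keep [-0.9440, 0.9442]
Final interval: [-0.9440, 0.9442]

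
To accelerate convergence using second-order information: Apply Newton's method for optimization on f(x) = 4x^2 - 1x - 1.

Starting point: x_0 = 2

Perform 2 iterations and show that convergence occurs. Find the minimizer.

f(x) = 4x^2 - 1x - 1, f'(x) = 8x + (-1), f''(x) = 8
Step 1: f'(2) = 15, x_1 = 2 - 15/8 = 1/8
Step 2: f'(1/8) = 0, x_2 = 1/8 (converged)
Newton's method converges in 1 step for quadratics.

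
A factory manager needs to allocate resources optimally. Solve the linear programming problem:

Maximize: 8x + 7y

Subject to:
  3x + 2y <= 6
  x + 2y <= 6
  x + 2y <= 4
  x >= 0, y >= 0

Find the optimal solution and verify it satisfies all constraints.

Feasible vertices: (0, 0), (0, 2), (1, 3/2), (2, 0)
Objective 8x + 7y at each vertex:
  (0, 0): 0
  (0, 2): 14
  (1, 3/2): 37/2
  (2, 0): 16
Maximum is 37/2 at (1, 3/2).
Verify constraints at (x, y) = (1, 3/2):
  3*1 + 2*(3/2) = 6 <= 6 (active)
  1*1 + 2*(3/2) = 4 <= 6
  1*1 + 2*(3/2) = 4 <= 4 (active)
  x = 1 >= 0, y = 3/2 >= 0. All constraints satisfied.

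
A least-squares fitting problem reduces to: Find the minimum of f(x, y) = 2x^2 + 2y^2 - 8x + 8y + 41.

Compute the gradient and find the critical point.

f(x,y) = 2x^2 + 2y^2 - 8x + 8y + 41
df/dx = 4x + (-8) = 0  =>  x = 2
df/dy = 4y + (8) = 0  =>  y = -2
f(2, -2) = 2*(2)^2 + 2*(-2)^2 + -8*(2) + 8*(-2) + 41 = 25
Hessian is diagonal with entries 4, 4 > 0, so this is a minimum.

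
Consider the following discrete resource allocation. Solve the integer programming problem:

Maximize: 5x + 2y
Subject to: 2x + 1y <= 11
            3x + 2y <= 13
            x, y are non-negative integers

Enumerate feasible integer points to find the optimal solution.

Constraint 1: 2x + 1y <= 11
Constraint 2: 3x + 2y <= 13
Feasible x range (need y >= 0): 0 <= x <= min(11/2, 13/3) => x in {0, ..., 4}.
Enumerate feasible integer points row by row (the coefficient of y is 2 > 0, so for each x the largest feasible y gives the best value):
  x = 0: y <= min((11 - 2*0)/1, (13 - 3*0)/2) => y in {0, ..., 6}; best 5*0 + 2*6 = 12
  x = 1: y <= min((11 - 2*1)/1, (13 - 3*1)/2) => y in {0, ..., 5}; best 5*1 + 2*5 = 15
  x = 2: y <= min((11 - 2*2)/1, (13 - 3*2)/2) => y in {0, ..., 3}; best 5*2 + 2*3 = 16
  x = 3: y <= min((11 - 2*3)/1, (13 - 3*3)/2) => y in {0, ..., 2}; best 5*3 + 2*2 = 19
  x = 4: y <= min((11 - 2*4)/1, (13 - 3*4)/2) => y in {0}; best 5*4 + 2*0 = 20
The maximum 5x + 2y = 20 is achieved at x = 4, y = 0.
Check: 2*4 + 1*0 = 8 <= 11 and 3*4 + 2*0 = 12 <= 13.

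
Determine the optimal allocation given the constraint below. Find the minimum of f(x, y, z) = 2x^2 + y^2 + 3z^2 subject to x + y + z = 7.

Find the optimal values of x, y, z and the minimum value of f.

Using Lagrange multipliers on f = 2x^2 + y^2 + 3z^2 with constraint x + y + z = 7:
Conditions: 2*2*x = lambda, 2*1*y = lambda, 2*3*z = lambda
So x = lambda/4, y = lambda/2, z = lambda/6
Substituting into constraint: lambda * (11/12) = 7
lambda = 84/11
x = 21/11, y = 42/11, z = 14/11
Minimum value = 294/11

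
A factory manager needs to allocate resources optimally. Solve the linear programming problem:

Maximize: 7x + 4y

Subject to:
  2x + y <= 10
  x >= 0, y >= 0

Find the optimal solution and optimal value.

The feasible region has vertices at [(0, 0), (5, 0), (0, 10)].
Checking objective 7x + 4y at each vertex:
  (0, 0): 7*0 + 4*0 = 0
  (5, 0): 7*5 + 4*0 = 35
  (0, 10): 7*0 + 4*10 = 40
Maximum is 40 at (0, 10).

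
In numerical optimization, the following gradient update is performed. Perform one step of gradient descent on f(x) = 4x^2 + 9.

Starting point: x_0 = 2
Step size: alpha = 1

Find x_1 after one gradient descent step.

f(x) = 4x^2 + 9
f'(x) = 8x + 0
f'(2) = 8*2 + (0) = 16
x_1 = x_0 - alpha * f'(x_0) = 2 - 1 * 16 = -14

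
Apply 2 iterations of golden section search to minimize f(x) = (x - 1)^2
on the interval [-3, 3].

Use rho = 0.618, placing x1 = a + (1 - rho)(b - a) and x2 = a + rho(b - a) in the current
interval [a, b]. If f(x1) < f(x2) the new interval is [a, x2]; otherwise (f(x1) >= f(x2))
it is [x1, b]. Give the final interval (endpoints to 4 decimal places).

Golden section search for min of f(x) = (x - 1)^2 on [-3, 3].
Each step: x1 = a + (1 - rho)(b - a), x2 = a + rho(b - a); if f(x1) < f(x2) keep [a, x2], otherwise keep [x1, b].
Step 1: [-3.0000, 3.0000], x1=-0.7080 (f=2.9173), x2=0.7080 (f=0.0853); f(x1) > f(x2) => keep [-0.7080, 3.0000]
Step 2: [-0.7080, 3.0000], x1=0.7085 (f=0.0850), x2=1.5835 (f=0.3405); f(x1) < f(x2) => keep [-0.7080, 1.5835]
Final interval: [-0.7080, 1.5835]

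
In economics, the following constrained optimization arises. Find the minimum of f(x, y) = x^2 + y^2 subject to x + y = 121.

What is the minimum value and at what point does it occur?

Substitute y = 121 - x into f(x,y) = x^2 + y^2:
g(x) = x^2 + (121 - x)^2 = 2x^2 - 242x + 14641
g'(x) = 4x - 242 = 0  =>  x = 121/2
y = 121 - 121/2 = 121/2
Minimum value = (121/2)^2 + (121/2)^2 = 14641/2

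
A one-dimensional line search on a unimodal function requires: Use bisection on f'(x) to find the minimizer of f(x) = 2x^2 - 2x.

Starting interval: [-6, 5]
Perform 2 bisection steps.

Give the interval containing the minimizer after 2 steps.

Finding critical point of f(x) = 2x^2 - 2x using bisection on f'(x) = 4x + -2.
f'(x) = 0 when x = 1/2.
Starting interval: [-6, 5]
Step 1: mid = -1/2, f'(mid) = -4, new interval = [-1/2, 5]
Step 2: mid = 9/4, f'(mid) = 7, new interval = [-1/2, 9/4]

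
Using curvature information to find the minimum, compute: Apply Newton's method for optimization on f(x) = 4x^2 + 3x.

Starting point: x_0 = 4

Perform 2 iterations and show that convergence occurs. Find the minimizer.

f(x) = 4x^2 + 3x, f'(x) = 8x + (3), f''(x) = 8
Step 1: f'(4) = 35, x_1 = 4 - 35/8 = -3/8
Step 2: f'(-3/8) = 0, x_2 = -3/8 (converged)
Newton's method converges in 1 step for quadratics.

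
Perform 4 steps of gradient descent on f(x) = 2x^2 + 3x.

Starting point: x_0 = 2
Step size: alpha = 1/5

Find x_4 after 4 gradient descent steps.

f(x) = 2x^2 + 3x, f'(x) = 4x + (3)
Step 1: f'(2) = 11, x_1 = 2 - 1/5 * 11 = -1/5
Step 2: f'(-1/5) = 11/5, x_2 = -1/5 - 1/5 * 11/5 = -16/25
Step 3: f'(-16/25) = 11/25, x_3 = -16/25 - 1/5 * 11/25 = -91/125
Step 4: f'(-91/125) = 11/125, x_4 = -91/125 - 1/5 * 11/125 = -466/625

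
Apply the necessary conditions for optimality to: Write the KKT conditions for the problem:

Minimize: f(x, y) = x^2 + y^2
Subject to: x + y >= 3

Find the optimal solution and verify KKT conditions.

KKT conditions for min x^2 + y^2 s.t. x + y >= 3:
Stationarity: 2x = mu, 2y = mu
So x = y = mu/2.
Complementary slackness: mu*(x + y - 3) = 0
Primal feasibility: x + y >= 3; dual feasibility: mu >= 0
If mu = 0 then x = y = 0, but 0 + 0 < 3 is infeasible, so the constraint is active.
Constraint active: x + y = 2*(mu/2) = 3 => mu = 3
x = y = 3/2, f = 9/2
Verify: stationarity 2*(3/2) = 3 = mu; primal 3/2 + 3/2 = 3 >= 3; dual mu = 3 >= 0; complementary slackness 3*(3 - 3) = 0. All KKT conditions hold.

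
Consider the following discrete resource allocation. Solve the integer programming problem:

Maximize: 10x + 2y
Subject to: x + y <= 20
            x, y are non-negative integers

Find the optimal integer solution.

Objective: 10x + 2y, constraint: x + y <= 20
Coefficient of x is 10 >= coefficient of y is 2, so allocate the entire budget to x.
Optimal: x = 20, y = 0, value = 200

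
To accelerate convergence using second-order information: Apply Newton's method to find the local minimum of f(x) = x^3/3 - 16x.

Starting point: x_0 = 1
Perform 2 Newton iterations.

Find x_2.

f(x) = x^3/3 - 16x
f'(x) = x^2 - 16, f''(x) = 2x
Newton update: x_{n+1} = x_n - (x_n^2 - 16)/(2*x_n)
Step 1: x_0 = 1, f'=-15, f''=2, x_1 = 17/2
Step 2: x_1 = 17/2, f'=225/4, f''=17, x_2 = 353/68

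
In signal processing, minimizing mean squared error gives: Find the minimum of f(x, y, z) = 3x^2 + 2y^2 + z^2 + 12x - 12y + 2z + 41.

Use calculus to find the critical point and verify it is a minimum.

f(x,y,z) = 3x^2 + 2y^2 + z^2 + 12x - 12y + 2z + 41
df/dx = 6x + (12) = 0 => x = -2
df/dy = 4y + (-12) = 0 => y = 3
df/dz = 2z + (2) = 0 => z = -1
f(-2,3,-1) = 3*(-2)^2 + 2*(3)^2 + 1*(-1)^2 + 12*(-2) + -12*(3) + 2*(-1) + 41 = 10
Hessian is diagonal with entries 6, 4, 2 > 0, confirmed minimum.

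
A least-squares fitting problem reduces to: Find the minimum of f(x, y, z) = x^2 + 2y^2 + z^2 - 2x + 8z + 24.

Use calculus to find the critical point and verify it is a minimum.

f(x,y,z) = x^2 + 2y^2 + z^2 - 2x + 8z + 24
df/dx = 2x + (-2) = 0 => x = 1
df/dy = 4y + (0) = 0 => y = 0
df/dz = 2z + (8) = 0 => z = -4
f(1,0,-4) = 1*(1)^2 + 2*(0)^2 + 1*(-4)^2 + -2*(1) + 8*(-4) + 24 = 7
Hessian is diagonal with entries 2, 4, 2 > 0, confirmed minimum.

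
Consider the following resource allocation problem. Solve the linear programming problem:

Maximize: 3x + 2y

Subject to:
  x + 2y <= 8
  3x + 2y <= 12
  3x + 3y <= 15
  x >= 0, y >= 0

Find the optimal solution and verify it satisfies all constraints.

Feasible vertices: (0, 0), (0, 4), (2, 3), (4, 0)
Objective 3x + 2y at each vertex:
  (0, 0): 0
  (0, 4): 8
  (2, 3): 12
  (4, 0): 12
Maximum is 12 at (2, 3).
Verify constraints at (x, y) = (2, 3):
  1*2 + 2*3 = 8 <= 8 (active)
  3*2 + 2*3 = 12 <= 12 (active)
  3*2 + 3*3 = 15 <= 15 (active)
  x = 2 >= 0, y = 3 >= 0. All constraints satisfied.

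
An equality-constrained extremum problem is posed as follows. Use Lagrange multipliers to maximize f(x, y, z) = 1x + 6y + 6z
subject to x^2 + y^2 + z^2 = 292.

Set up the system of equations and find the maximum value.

Lagrange conditions: 1 = 2*lambda*x, 6 = 2*lambda*y, 6 = 2*lambda*z
So x:1 = y:6 = z:6, i.e. x = 1t, y = 6t, z = 6t
Constraint: t^2*(1^2 + 6^2 + 6^2) = 292
  t^2 * 73 = 292  =>  t = sqrt(4)
Maximum = 1*1t + 6*6t + 6*6t = 73*sqrt(4) = 146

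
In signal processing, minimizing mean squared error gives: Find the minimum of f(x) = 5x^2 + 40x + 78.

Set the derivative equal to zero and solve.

f(x) = 5x^2 + 40x + 78
f'(x) = 10x + (40) = 0
x = -40/10 = -4
f(-4) = -2
Since f''(x) = 10 > 0, this is a minimum.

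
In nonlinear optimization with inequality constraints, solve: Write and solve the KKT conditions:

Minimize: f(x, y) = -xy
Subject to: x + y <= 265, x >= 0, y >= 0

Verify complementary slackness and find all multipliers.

Problem: min -xy s.t. x + y <= 265 (multiplier lambda), x >= 0 (mu_x), y >= 0 (mu_y)
KKT stationarity: -y + lambda - mu_x = 0, -x + lambda - mu_y = 0, with lambda, mu_x, mu_y >= 0
Complementary slackness: lambda*(x + y - 265) = 0, mu_x*x = 0, mu_y*y = 0
If lambda = 0: y = -mu_x <= 0 and x = -mu_y <= 0 force x = y = 0 with f = 0; but x = y = 265/2 is feasible with f = -70225/4 < 0, so this is not the minimum. Hence lambda > 0 and x + y = 265.
Try x > 0, y > 0 (so mu_x = mu_y = 0): y = lambda, x = lambda => x = y = lambda
x + y = 265 => 2*lambda = 265 => lambda = 265/2
x* = y* = 265/2 > 0, consistent with mu_x = mu_y = 0.
(Any feasible point with x = 0 or y = 0 has f = 0 > -70225/4, so the minimum is not on those boundaries.)
min(-xy) = -70225/4 (i.e. max xy = 70225/4)
Multipliers: lambda = 265/2, mu_x = 0, mu_y = 0
Complementary slackness: lambda*(x + y - 265) = 265/2*(265/2 + 265/2 - 265) = 0, mu_x*x = 0*265/2 = 0, mu_y*y = 0*265/2 = 0. Satisfied.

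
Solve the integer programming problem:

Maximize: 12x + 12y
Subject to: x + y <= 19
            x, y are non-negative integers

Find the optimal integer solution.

Objective: 12x + 12y, constraint: x + y <= 19
Coefficient of x is 12 >= coefficient of y is 12, so allocate the entire budget to x.
Optimal: x = 19, y = 0, value = 228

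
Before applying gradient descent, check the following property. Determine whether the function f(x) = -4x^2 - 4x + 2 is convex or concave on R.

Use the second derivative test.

f(x) = -4x^2 - 4x + 2
f'(x) = -8x - 4
f''(x) = -8
Since f''(x) = -8 < 0 for all x, f is concave on R.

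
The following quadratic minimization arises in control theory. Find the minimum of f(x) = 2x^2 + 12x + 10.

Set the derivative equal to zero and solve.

f(x) = 2x^2 + 12x + 10
f'(x) = 4x + (12) = 0
x = -12/4 = -3
f(-3) = -8
Since f''(x) = 4 > 0, this is a minimum.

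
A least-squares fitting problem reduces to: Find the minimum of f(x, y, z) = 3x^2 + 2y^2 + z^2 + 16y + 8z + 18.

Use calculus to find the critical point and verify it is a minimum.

f(x,y,z) = 3x^2 + 2y^2 + z^2 + 16y + 8z + 18
df/dx = 6x + (0) = 0 => x = 0
df/dy = 4y + (16) = 0 => y = -4
df/dz = 2z + (8) = 0 => z = -4
f(0,-4,-4) = 3*(0)^2 + 2*(-4)^2 + 1*(-4)^2 + 16*(-4) + 8*(-4) + 18 = -30
Hessian is diagonal with entries 6, 4, 2 > 0, confirmed minimum.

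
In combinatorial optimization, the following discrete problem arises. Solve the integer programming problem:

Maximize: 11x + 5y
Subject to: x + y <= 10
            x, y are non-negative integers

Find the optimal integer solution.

Objective: 11x + 5y, constraint: x + y <= 10
Coefficient of x is 11 >= coefficient of y is 5, so allocate the entire budget to x.
Optimal: x = 10, y = 0, value = 110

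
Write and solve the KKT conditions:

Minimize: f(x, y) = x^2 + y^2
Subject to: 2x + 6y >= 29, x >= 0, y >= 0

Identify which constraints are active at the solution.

KKT conditions for min x^2 + y^2 s.t. 2x + 6y >= 29, x >= 0, y >= 0:
Stationarity: 2x = mu*2 + mu_x, 2y = mu*6 + mu_y, with mu, mu_x, mu_y >= 0
Complementary slackness: mu*(2x + 6y - 29) = 0, mu_x*x = 0, mu_y*y = 0
(0, 0) is infeasible (2*0 + 6*0 < 29), so if mu = 0 stationarity would force x = mu_x/2 >= 0, y = mu_y/2 >= 0 with mu_x*x = mu_y*y = 0, i.e. x = y = 0: contradiction. Hence mu > 0 and 2x + 6y = 29 is active.
Try x > 0, y > 0 (so mu_x = mu_y = 0): x = 2*mu/2, y = 6*mu/2
Substitute: 2*(2*mu/2) + 6*(6*mu/2) = 29
  mu*40/2 = 29 => mu = 29/20
x* = 29/20 > 0, y* = 87/20 > 0, consistent with mu_x = mu_y = 0.
f is convex and the constraints are linear, so this KKT point is the global minimum.
f* = 841/40
Active constraints: 2x + 6y >= 29 (holds with equality, mu = 29/20 > 0); x >= 0 and y >= 0 are inactive (mu_x = mu_y = 0).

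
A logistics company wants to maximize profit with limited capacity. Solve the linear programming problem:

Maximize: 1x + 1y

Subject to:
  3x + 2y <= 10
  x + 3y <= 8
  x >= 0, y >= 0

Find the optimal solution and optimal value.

Feasible vertices: (0, 0), (0, 8/3), (2, 2), (10/3, 0)
Objective 1x + 1y at each:
  (0, 0): 0
  (0, 8/3): 8/3
  (2, 2): 4
  (10/3, 0): 10/3
Maximum is 4 at (2, 2).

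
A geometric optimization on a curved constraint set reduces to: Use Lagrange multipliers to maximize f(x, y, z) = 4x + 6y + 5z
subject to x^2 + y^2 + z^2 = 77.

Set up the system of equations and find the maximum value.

Lagrange conditions: 4 = 2*lambda*x, 6 = 2*lambda*y, 5 = 2*lambda*z
So x:4 = y:6 = z:5, i.e. x = 4t, y = 6t, z = 5t
Constraint: t^2*(4^2 + 6^2 + 5^2) = 77
  t^2 * 77 = 77  =>  t = sqrt(1)
Maximum = 4*4t + 6*6t + 5*5t = 77*sqrt(1) = 77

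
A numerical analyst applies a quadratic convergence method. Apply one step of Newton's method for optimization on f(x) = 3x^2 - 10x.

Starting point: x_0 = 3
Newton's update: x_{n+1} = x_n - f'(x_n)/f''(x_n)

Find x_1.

f(x) = 3x^2 - 10x
f'(x) = 6x + (-10), f''(x) = 6
Newton step: x_1 = x_0 - f'(x_0)/f''(x_0)
f'(3) = 8
x_1 = 3 - 8/6 = 5/3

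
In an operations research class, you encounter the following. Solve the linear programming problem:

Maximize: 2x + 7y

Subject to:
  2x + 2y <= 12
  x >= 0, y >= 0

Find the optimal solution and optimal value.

The feasible region has vertices at [(0, 0), (6, 0), (0, 6)].
Checking objective 2x + 7y at each vertex:
  (0, 0): 2*0 + 7*0 = 0
  (6, 0): 2*6 + 7*0 = 12
  (0, 6): 2*0 + 7*6 = 42
Maximum is 42 at (0, 6).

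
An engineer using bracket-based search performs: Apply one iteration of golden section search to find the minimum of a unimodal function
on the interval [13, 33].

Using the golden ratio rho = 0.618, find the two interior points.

Golden section search on [13, 33].
Golden ratio rho = 0.618 (approx).
Interior points:
  x_1 = 13 + (1-0.618)*20 = 20.6400
  x_2 = 13 + 0.618*20 = 25.3600
Compare f(x_1) and f(x_2) to determine which subinterval to keep.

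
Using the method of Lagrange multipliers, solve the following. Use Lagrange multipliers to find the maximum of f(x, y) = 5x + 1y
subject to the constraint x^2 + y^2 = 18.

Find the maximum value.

Set up Lagrange conditions: grad f = lambda * grad g
  5 = 2*lambda*x
  1 = 2*lambda*y
From these: x/y = 5/1, so x = 5t, y = 1t for some t.
Substitute into constraint: (5t)^2 + (1t)^2 = 18
  t^2 * 26 = 18
  t = sqrt(18/26)
Maximum = 5*x + 1*y = (5^2 + 1^2)*t = 26 * sqrt(18/26) = sqrt(468)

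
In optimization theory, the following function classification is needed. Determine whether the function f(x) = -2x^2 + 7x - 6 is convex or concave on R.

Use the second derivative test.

f(x) = -2x^2 + 7x - 6
f'(x) = -4x + 7
f''(x) = -4
Since f''(x) = -4 < 0 for all x, f is concave on R.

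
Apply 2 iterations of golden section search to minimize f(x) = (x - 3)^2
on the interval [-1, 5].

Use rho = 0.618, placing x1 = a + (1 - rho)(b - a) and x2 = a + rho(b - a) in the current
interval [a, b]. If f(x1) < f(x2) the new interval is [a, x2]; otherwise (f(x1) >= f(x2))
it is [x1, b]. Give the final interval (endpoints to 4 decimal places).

Golden section search for min of f(x) = (x - 3)^2 on [-1, 5].
Each step: x1 = a + (1 - rho)(b - a), x2 = a + rho(b - a); if f(x1) < f(x2) keep [a, x2], otherwise keep [x1, b].
Step 1: [-1.0000, 5.0000], x1=1.2920 (f=2.9173), x2=2.7080 (f=0.0853); f(x1) > f(x2) => keep [1.2920, 5.0000]
Step 2: [1.2920, 5.0000], x1=2.7085 (f=0.0850), x2=3.5835 (f=0.3405); f(x1) < f(x2) => keep [1.2920, 3.5835]
Final interval: [1.2920, 3.5835]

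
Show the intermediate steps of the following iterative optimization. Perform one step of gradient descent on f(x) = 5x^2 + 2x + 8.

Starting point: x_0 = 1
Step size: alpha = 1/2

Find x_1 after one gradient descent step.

f(x) = 5x^2 + 2x + 8
f'(x) = 10x + 2
f'(1) = 10*1 + (2) = 12
x_1 = x_0 - alpha * f'(x_0) = 1 - 1/2 * 12 = -5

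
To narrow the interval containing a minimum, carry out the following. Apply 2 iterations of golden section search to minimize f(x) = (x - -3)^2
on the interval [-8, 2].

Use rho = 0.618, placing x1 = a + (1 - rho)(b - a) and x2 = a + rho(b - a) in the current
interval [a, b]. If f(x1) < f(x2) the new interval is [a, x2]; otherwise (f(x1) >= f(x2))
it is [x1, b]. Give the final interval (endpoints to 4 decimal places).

Golden section search for min of f(x) = (x - -3)^2 on [-8, 2].
Each step: x1 = a + (1 - rho)(b - a), x2 = a + rho(b - a); if f(x1) < f(x2) keep [a, x2], otherwise keep [x1, b].
Step 1: [-8.0000, 2.0000], x1=-4.1800 (f=1.3924), x2=-1.8200 (f=1.3924); f(x1) = f(x2) (tie, not '<') => keep [-4.1800, 2.0000]
Step 2: [-4.1800, 2.0000], x1=-1.8192 (f=1.3942), x2=-0.3608 (f=6.9656); f(x1) < f(x2) => keep [-4.1800, -0.3608]
Final interval: [-4.1800, -0.3608]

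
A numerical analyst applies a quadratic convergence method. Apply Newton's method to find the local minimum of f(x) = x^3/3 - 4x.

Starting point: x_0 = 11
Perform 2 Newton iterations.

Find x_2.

f(x) = x^3/3 - 4x
f'(x) = x^2 - 4, f''(x) = 2x
Newton update: x_{n+1} = x_n - (x_n^2 - 4)/(2*x_n)
Step 1: x_0 = 11, f'=117, f''=22, x_1 = 125/22
Step 2: x_1 = 125/22, f'=13689/484, f''=125/11, x_2 = 17561/5500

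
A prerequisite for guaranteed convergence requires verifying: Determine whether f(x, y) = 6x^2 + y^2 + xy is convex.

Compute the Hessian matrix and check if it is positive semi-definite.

f(x,y) = 6x^2 + y^2 + xy
Hessian H = [[12, 1], [1, 2]]
trace(H) = 14, det(H) = 23
Eigenvalues: (14 +/- sqrt(104)) / 2 = 12.1, 1.901
Since both eigenvalues > 0, f is convex.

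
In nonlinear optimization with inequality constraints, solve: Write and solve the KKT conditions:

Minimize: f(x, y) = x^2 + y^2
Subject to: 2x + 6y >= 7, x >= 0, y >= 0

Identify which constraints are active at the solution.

KKT conditions for min x^2 + y^2 s.t. 2x + 6y >= 7, x >= 0, y >= 0:
Stationarity: 2x = mu*2 + mu_x, 2y = mu*6 + mu_y, with mu, mu_x, mu_y >= 0
Complementary slackness: mu*(2x + 6y - 7) = 0, mu_x*x = 0, mu_y*y = 0
(0, 0) is infeasible (2*0 + 6*0 < 7), so if mu = 0 stationarity would force x = mu_x/2 >= 0, y = mu_y/2 >= 0 with mu_x*x = mu_y*y = 0, i.e. x = y = 0: contradiction. Hence mu > 0 and 2x + 6y = 7 is active.
Try x > 0, y > 0 (so mu_x = mu_y = 0): x = 2*mu/2, y = 6*mu/2
Substitute: 2*(2*mu/2) + 6*(6*mu/2) = 7
  mu*40/2 = 7 => mu = 7/20
x* = 7/20 > 0, y* = 21/20 > 0, consistent with mu_x = mu_y = 0.
f is convex and the constraints are linear, so this KKT point is the global minimum.
f* = 49/40
Active constraints: 2x + 6y >= 7 (holds with equality, mu = 7/20 > 0); x >= 0 and y >= 0 are inactive (mu_x = mu_y = 0).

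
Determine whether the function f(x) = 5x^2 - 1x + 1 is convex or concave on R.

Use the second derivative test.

f(x) = 5x^2 - 1x + 1
f'(x) = 10x - 1
f''(x) = 10
Since f''(x) = 10 > 0 for all x, f is convex on R.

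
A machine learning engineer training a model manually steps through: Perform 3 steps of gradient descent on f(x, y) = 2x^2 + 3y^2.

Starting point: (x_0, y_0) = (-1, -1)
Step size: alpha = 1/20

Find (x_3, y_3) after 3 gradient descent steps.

f(x,y) = 2x^2 + 3y^2
grad_x = 4x + 0y, grad_y = 6y + 0x
Step 1: grad = (-4, -6), (-4/5, -7/10)
Step 2: grad = (-16/5, -21/5), (-16/25, -49/100)
Step 3: grad = (-64/25, -147/50), (-64/125, -343/1000)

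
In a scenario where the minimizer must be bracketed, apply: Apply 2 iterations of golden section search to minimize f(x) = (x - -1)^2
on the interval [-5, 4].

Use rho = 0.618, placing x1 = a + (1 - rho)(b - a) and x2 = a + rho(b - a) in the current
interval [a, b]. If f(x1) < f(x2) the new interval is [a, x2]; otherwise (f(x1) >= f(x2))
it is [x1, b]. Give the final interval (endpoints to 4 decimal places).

Golden section search for min of f(x) = (x - -1)^2 on [-5, 4].
Each step: x1 = a + (1 - rho)(b - a), x2 = a + rho(b - a); if f(x1) < f(x2) keep [a, x2], otherwise keep [x1, b].
Step 1: [-5.0000, 4.0000], x1=-1.5620 (f=0.3158), x2=0.5620 (f=2.4398); f(x1) < f(x2) => keep [-5.0000, 0.5620]
Step 2: [-5.0000, 0.5620], x1=-2.8753 (f=3.5168), x2=-1.5627 (f=0.3166); f(x1) > f(x2) => keep [-2.8753, 0.5620]
Final interval: [-2.8753, 0.5620]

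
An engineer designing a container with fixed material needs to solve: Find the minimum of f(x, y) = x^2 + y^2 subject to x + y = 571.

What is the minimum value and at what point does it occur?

Substitute y = 571 - x into f(x,y) = x^2 + y^2:
g(x) = x^2 + (571 - x)^2 = 2x^2 - 1142x + 326041
g'(x) = 4x - 1142 = 0  =>  x = 571/2
y = 571 - 571/2 = 571/2
Minimum value = (571/2)^2 + (571/2)^2 = 326041/2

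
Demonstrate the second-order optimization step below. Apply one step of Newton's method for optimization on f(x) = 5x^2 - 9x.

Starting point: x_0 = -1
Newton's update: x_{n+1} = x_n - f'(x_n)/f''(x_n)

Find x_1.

f(x) = 5x^2 - 9x
f'(x) = 10x + (-9), f''(x) = 10
Newton step: x_1 = x_0 - f'(x_0)/f''(x_0)
f'(-1) = -19
x_1 = -1 - -19/10 = 9/10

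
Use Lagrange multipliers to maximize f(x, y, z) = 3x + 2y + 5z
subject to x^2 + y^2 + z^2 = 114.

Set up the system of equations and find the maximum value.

Lagrange conditions: 3 = 2*lambda*x, 2 = 2*lambda*y, 5 = 2*lambda*z
So x:3 = y:2 = z:5, i.e. x = 3t, y = 2t, z = 5t
Constraint: t^2*(3^2 + 2^2 + 5^2) = 114
  t^2 * 38 = 114  =>  t = sqrt(3)
Maximum = 3*3t + 2*2t + 5*5t = 38*sqrt(3) = sqrt(4332)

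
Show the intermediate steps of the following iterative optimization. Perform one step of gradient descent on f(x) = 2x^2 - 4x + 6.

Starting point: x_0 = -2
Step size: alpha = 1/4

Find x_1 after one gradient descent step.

f(x) = 2x^2 - 4x + 6
f'(x) = 4x - 4
f'(-2) = 4*-2 + (-4) = -12
x_1 = x_0 - alpha * f'(x_0) = -2 - 1/4 * -12 = 1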